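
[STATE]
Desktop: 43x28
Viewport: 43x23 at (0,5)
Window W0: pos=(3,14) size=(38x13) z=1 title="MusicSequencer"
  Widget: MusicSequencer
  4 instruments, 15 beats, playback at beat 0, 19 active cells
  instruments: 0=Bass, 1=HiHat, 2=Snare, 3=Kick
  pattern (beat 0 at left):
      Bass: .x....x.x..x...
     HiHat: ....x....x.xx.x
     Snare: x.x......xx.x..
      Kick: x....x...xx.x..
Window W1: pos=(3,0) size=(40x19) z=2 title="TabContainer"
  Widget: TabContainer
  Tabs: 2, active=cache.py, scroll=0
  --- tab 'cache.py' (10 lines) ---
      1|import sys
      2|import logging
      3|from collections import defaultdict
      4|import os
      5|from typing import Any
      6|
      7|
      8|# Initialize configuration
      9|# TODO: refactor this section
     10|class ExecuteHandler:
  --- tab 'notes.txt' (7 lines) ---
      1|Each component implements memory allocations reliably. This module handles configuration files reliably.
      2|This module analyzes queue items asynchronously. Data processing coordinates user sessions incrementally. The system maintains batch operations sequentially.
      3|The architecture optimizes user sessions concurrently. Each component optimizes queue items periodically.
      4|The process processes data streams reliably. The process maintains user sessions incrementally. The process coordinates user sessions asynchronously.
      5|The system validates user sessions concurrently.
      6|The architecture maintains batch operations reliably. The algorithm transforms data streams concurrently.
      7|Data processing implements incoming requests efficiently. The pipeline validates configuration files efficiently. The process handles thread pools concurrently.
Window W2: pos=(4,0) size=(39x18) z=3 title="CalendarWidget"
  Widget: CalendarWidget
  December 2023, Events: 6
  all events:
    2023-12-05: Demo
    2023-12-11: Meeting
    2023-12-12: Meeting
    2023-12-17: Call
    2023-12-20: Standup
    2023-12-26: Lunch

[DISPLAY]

   ┃┃             1  2  3                 ┃
   ┃┃ 4  5*  6  7  8  9 10                ┃
   ┃┃11* 12* 13 14 15 16 17*              ┃
   ┃┃18 19 20* 21 22 23 24                ┃
   ┃┃25 26* 27 28 29 30 31                ┃
   ┃┃                                     ┃
   ┃┃                                     ┃
   ┃┃                                     ┃
   ┃┃                                     ┃
   ┃┃                                     ┃
   ┃┃                                     ┃
   ┃┃                                     ┃
   ┃┗━━━━━━━━━━━━━━━━━━━━━━━━━━━━━━━━━━━━━┛
   ┗━━━━━━━━━━━━━━━━━━━━━━━━━━━━━━━━━━━━━━┛
   ┃ HiHat····█····█·██·█               ┃  
   ┃ Snare█·█······██·█··               ┃  
   ┃  Kick█····█···██·█··               ┃  
   ┃                                    ┃  
   ┃                                    ┃  
   ┃                                    ┃  
   ┃                                    ┃  
   ┗━━━━━━━━━━━━━━━━━━━━━━━━━━━━━━━━━━━━┛  
                                           


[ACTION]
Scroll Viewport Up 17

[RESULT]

   ┏┏━━━━━━━━━━━━━━━━━━━━━━━━━━━━━━━━━━━━━┓
   ┃┃ CalendarWidget                      ┃
   ┠┠─────────────────────────────────────┨
   ┃┃            December 2023            ┃
   ┃┃Mo Tu We Th Fr Sa Su                 ┃
   ┃┃             1  2  3                 ┃
   ┃┃ 4  5*  6  7  8  9 10                ┃
   ┃┃11* 12* 13 14 15 16 17*              ┃
   ┃┃18 19 20* 21 22 23 24                ┃
   ┃┃25 26* 27 28 29 30 31                ┃
   ┃┃                                     ┃
   ┃┃                                     ┃
   ┃┃                                     ┃
   ┃┃                                     ┃
   ┃┃                                     ┃
   ┃┃                                     ┃
   ┃┃                                     ┃
   ┃┗━━━━━━━━━━━━━━━━━━━━━━━━━━━━━━━━━━━━━┛
   ┗━━━━━━━━━━━━━━━━━━━━━━━━━━━━━━━━━━━━━━┛
   ┃ HiHat····█····█·██·█               ┃  
   ┃ Snare█·█······██·█··               ┃  
   ┃  Kick█····█···██·█··               ┃  
   ┃                                    ┃  


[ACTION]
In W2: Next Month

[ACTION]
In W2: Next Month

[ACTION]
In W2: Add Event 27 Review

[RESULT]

   ┏┏━━━━━━━━━━━━━━━━━━━━━━━━━━━━━━━━━━━━━┓
   ┃┃ CalendarWidget                      ┃
   ┠┠─────────────────────────────────────┨
   ┃┃            February 2024            ┃
   ┃┃Mo Tu We Th Fr Sa Su                 ┃
   ┃┃          1  2  3  4                 ┃
   ┃┃ 5  6  7  8  9 10 11                 ┃
   ┃┃12 13 14 15 16 17 18                 ┃
   ┃┃19 20 21 22 23 24 25                 ┃
   ┃┃26 27* 28 29                         ┃
   ┃┃                                     ┃
   ┃┃                                     ┃
   ┃┃                                     ┃
   ┃┃                                     ┃
   ┃┃                                     ┃
   ┃┃                                     ┃
   ┃┃                                     ┃
   ┃┗━━━━━━━━━━━━━━━━━━━━━━━━━━━━━━━━━━━━━┛
   ┗━━━━━━━━━━━━━━━━━━━━━━━━━━━━━━━━━━━━━━┛
   ┃ HiHat····█····█·██·█               ┃  
   ┃ Snare█·█······██·█··               ┃  
   ┃  Kick█····█···██·█··               ┃  
   ┃                                    ┃  


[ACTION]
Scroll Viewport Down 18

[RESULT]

   ┃┃          1  2  3  4                 ┃
   ┃┃ 5  6  7  8  9 10 11                 ┃
   ┃┃12 13 14 15 16 17 18                 ┃
   ┃┃19 20 21 22 23 24 25                 ┃
   ┃┃26 27* 28 29                         ┃
   ┃┃                                     ┃
   ┃┃                                     ┃
   ┃┃                                     ┃
   ┃┃                                     ┃
   ┃┃                                     ┃
   ┃┃                                     ┃
   ┃┃                                     ┃
   ┃┗━━━━━━━━━━━━━━━━━━━━━━━━━━━━━━━━━━━━━┛
   ┗━━━━━━━━━━━━━━━━━━━━━━━━━━━━━━━━━━━━━━┛
   ┃ HiHat····█····█·██·█               ┃  
   ┃ Snare█·█······██·█··               ┃  
   ┃  Kick█····█···██·█··               ┃  
   ┃                                    ┃  
   ┃                                    ┃  
   ┃                                    ┃  
   ┃                                    ┃  
   ┗━━━━━━━━━━━━━━━━━━━━━━━━━━━━━━━━━━━━┛  
                                           


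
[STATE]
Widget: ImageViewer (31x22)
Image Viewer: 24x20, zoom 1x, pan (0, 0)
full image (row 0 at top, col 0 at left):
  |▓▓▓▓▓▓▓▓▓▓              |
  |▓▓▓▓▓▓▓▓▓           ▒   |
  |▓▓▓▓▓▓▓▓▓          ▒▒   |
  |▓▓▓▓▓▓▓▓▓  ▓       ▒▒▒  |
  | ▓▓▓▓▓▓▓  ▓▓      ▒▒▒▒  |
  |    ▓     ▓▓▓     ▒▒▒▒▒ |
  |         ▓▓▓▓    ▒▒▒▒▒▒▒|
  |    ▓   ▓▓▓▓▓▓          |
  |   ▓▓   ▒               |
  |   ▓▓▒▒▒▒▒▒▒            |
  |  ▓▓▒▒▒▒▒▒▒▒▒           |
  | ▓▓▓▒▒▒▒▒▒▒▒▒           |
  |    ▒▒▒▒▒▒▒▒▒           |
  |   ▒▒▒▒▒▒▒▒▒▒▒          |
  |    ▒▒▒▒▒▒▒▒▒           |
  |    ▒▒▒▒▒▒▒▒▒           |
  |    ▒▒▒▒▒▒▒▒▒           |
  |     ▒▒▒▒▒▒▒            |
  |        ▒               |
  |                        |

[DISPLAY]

▓▓▓▓▓▓▓▓▓▓                     
▓▓▓▓▓▓▓▓▓           ▒          
▓▓▓▓▓▓▓▓▓          ▒▒          
▓▓▓▓▓▓▓▓▓  ▓       ▒▒▒         
 ▓▓▓▓▓▓▓  ▓▓      ▒▒▒▒         
    ▓     ▓▓▓     ▒▒▒▒▒        
         ▓▓▓▓    ▒▒▒▒▒▒▒       
    ▓   ▓▓▓▓▓▓                 
   ▓▓   ▒                      
   ▓▓▒▒▒▒▒▒▒                   
  ▓▓▒▒▒▒▒▒▒▒▒                  
 ▓▓▓▒▒▒▒▒▒▒▒▒                  
    ▒▒▒▒▒▒▒▒▒                  
   ▒▒▒▒▒▒▒▒▒▒▒                 
    ▒▒▒▒▒▒▒▒▒                  
    ▒▒▒▒▒▒▒▒▒                  
    ▒▒▒▒▒▒▒▒▒                  
     ▒▒▒▒▒▒▒                   
        ▒                      
                               
                               
                               


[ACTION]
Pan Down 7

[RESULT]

    ▓   ▓▓▓▓▓▓                 
   ▓▓   ▒                      
   ▓▓▒▒▒▒▒▒▒                   
  ▓▓▒▒▒▒▒▒▒▒▒                  
 ▓▓▓▒▒▒▒▒▒▒▒▒                  
    ▒▒▒▒▒▒▒▒▒                  
   ▒▒▒▒▒▒▒▒▒▒▒                 
    ▒▒▒▒▒▒▒▒▒                  
    ▒▒▒▒▒▒▒▒▒                  
    ▒▒▒▒▒▒▒▒▒                  
     ▒▒▒▒▒▒▒                   
        ▒                      
                               
                               
                               
                               
                               
                               
                               
                               
                               
                               


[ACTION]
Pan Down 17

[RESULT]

                               
                               
                               
                               
                               
                               
                               
                               
                               
                               
                               
                               
                               
                               
                               
                               
                               
                               
                               
                               
                               
                               


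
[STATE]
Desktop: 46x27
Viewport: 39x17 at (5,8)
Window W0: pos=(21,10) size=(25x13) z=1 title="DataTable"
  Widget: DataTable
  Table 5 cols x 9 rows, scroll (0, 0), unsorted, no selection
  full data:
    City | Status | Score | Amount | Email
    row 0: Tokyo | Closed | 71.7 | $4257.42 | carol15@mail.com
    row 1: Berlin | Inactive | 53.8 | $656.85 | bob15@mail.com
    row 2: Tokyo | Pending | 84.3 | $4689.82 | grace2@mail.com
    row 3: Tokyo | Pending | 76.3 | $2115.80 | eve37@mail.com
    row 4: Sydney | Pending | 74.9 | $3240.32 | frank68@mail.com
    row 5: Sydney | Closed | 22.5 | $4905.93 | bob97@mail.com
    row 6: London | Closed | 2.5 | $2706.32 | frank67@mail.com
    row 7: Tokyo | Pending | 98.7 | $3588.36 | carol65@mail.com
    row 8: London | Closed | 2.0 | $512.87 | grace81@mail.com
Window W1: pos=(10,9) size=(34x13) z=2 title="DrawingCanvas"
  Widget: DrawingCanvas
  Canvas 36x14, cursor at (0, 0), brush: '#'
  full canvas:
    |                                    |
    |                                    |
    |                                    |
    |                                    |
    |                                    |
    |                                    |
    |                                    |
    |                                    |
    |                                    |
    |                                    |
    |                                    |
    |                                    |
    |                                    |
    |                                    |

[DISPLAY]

                                       
     ┏━━━━━━━━━━━━━━━━━━━━━━━━━━━━━━━━┓
     ┃ DrawingCanvas                  ┃
     ┠────────────────────────────────┨
     ┃+                               ┃
     ┃                                ┃
     ┃                                ┃
     ┃                                ┃
     ┃                                ┃
     ┃                                ┃
     ┃                                ┃
     ┃                                ┃
     ┃                                ┃
     ┗━━━━━━━━━━━━━━━━━━━━━━━━━━━━━━━━┛
                ┗━━━━━━━━━━━━━━━━━━━━━━
                                       
                                       


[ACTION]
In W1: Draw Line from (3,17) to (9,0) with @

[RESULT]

                                       
     ┏━━━━━━━━━━━━━━━━━━━━━━━━━━━━━━━━┓
     ┃ DrawingCanvas                  ┃
     ┠────────────────────────────────┨
     ┃+                               ┃
     ┃                                ┃
     ┃                                ┃
     ┃                @@              ┃
     ┃             @@@                ┃
     ┃          @@@                   ┃
     ┃        @@                      ┃
     ┃     @@@                        ┃
     ┃  @@@                           ┃
     ┗━━━━━━━━━━━━━━━━━━━━━━━━━━━━━━━━┛
                ┗━━━━━━━━━━━━━━━━━━━━━━
                                       
                                       


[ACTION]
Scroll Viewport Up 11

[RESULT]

                                       
                                       
                                       
                                       
                                       
                                       
                                       
                                       
                                       
     ┏━━━━━━━━━━━━━━━━━━━━━━━━━━━━━━━━┓
     ┃ DrawingCanvas                  ┃
     ┠────────────────────────────────┨
     ┃+                               ┃
     ┃                                ┃
     ┃                                ┃
     ┃                @@              ┃
     ┃             @@@                ┃


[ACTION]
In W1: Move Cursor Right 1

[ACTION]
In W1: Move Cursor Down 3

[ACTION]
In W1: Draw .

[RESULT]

                                       
                                       
                                       
                                       
                                       
                                       
                                       
                                       
                                       
     ┏━━━━━━━━━━━━━━━━━━━━━━━━━━━━━━━━┓
     ┃ DrawingCanvas                  ┃
     ┠────────────────────────────────┨
     ┃                                ┃
     ┃                                ┃
     ┃                                ┃
     ┃ .              @@              ┃
     ┃             @@@                ┃


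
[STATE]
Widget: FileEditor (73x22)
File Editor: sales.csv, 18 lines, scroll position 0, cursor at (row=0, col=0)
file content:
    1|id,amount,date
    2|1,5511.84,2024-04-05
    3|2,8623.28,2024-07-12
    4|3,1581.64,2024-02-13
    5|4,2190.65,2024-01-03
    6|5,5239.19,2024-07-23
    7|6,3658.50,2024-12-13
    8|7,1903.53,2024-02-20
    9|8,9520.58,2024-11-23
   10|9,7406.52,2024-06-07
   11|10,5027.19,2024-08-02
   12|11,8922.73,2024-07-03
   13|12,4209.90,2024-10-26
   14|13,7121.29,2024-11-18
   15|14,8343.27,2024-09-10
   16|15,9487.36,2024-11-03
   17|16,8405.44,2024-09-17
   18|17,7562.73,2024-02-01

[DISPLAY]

█d,amount,date                                                          ▲
1,5511.84,2024-04-05                                                    █
2,8623.28,2024-07-12                                                    ░
3,1581.64,2024-02-13                                                    ░
4,2190.65,2024-01-03                                                    ░
5,5239.19,2024-07-23                                                    ░
6,3658.50,2024-12-13                                                    ░
7,1903.53,2024-02-20                                                    ░
8,9520.58,2024-11-23                                                    ░
9,7406.52,2024-06-07                                                    ░
10,5027.19,2024-08-02                                                   ░
11,8922.73,2024-07-03                                                   ░
12,4209.90,2024-10-26                                                   ░
13,7121.29,2024-11-18                                                   ░
14,8343.27,2024-09-10                                                   ░
15,9487.36,2024-11-03                                                   ░
16,8405.44,2024-09-17                                                   ░
17,7562.73,2024-02-01                                                   ░
                                                                        ░
                                                                        ░
                                                                        ░
                                                                        ▼


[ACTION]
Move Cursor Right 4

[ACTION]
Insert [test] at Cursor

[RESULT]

id,atest█ount,date                                                      ▲
1,5511.84,2024-04-05                                                    █
2,8623.28,2024-07-12                                                    ░
3,1581.64,2024-02-13                                                    ░
4,2190.65,2024-01-03                                                    ░
5,5239.19,2024-07-23                                                    ░
6,3658.50,2024-12-13                                                    ░
7,1903.53,2024-02-20                                                    ░
8,9520.58,2024-11-23                                                    ░
9,7406.52,2024-06-07                                                    ░
10,5027.19,2024-08-02                                                   ░
11,8922.73,2024-07-03                                                   ░
12,4209.90,2024-10-26                                                   ░
13,7121.29,2024-11-18                                                   ░
14,8343.27,2024-09-10                                                   ░
15,9487.36,2024-11-03                                                   ░
16,8405.44,2024-09-17                                                   ░
17,7562.73,2024-02-01                                                   ░
                                                                        ░
                                                                        ░
                                                                        ░
                                                                        ▼


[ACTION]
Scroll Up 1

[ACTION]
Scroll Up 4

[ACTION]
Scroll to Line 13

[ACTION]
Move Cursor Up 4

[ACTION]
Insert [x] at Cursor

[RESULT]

id,atestx█ount,date                                                     ▲
1,5511.84,2024-04-05                                                    █
2,8623.28,2024-07-12                                                    ░
3,1581.64,2024-02-13                                                    ░
4,2190.65,2024-01-03                                                    ░
5,5239.19,2024-07-23                                                    ░
6,3658.50,2024-12-13                                                    ░
7,1903.53,2024-02-20                                                    ░
8,9520.58,2024-11-23                                                    ░
9,7406.52,2024-06-07                                                    ░
10,5027.19,2024-08-02                                                   ░
11,8922.73,2024-07-03                                                   ░
12,4209.90,2024-10-26                                                   ░
13,7121.29,2024-11-18                                                   ░
14,8343.27,2024-09-10                                                   ░
15,9487.36,2024-11-03                                                   ░
16,8405.44,2024-09-17                                                   ░
17,7562.73,2024-02-01                                                   ░
                                                                        ░
                                                                        ░
                                                                        ░
                                                                        ▼


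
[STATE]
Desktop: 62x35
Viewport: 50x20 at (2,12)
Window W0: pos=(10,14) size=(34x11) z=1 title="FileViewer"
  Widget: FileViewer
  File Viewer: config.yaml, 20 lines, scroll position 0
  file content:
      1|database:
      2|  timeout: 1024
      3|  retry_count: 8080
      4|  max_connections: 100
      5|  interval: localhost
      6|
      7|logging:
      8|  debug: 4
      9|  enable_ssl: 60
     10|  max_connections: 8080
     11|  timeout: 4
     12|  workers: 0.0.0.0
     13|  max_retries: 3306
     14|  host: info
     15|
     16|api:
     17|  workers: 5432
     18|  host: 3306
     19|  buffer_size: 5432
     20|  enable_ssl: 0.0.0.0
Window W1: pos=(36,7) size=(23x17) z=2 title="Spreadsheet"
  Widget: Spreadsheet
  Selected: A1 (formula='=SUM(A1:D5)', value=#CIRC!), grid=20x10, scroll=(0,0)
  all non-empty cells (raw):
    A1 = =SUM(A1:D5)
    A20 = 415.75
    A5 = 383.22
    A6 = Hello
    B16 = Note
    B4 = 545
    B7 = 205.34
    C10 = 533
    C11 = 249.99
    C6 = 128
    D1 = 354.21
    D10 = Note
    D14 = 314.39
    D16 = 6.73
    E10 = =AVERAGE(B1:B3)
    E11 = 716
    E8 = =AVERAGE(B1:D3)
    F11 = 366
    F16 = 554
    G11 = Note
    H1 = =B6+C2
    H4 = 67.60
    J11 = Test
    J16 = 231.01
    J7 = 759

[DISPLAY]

                                  ┃---------------
                                  ┃  1 [#CIRC!]   
        ┏━━━━━━━━━━━━━━━━━━━━━━━━━┃  2        0   
        ┃ FileViewer              ┃  3        0   
        ┠─────────────────────────┃  4        0   
        ┃database:                ┃  5   383.22   
        ┃  timeout: 1024          ┃  6 Hello      
        ┃  retry_count: 8080      ┃  7        0  2
        ┃  max_connections: 100   ┃  8        0   
        ┃  interval: localhost    ┃  9        0   
        ┃                         ┃ 10        0   
        ┃logging:                 ┗━━━━━━━━━━━━━━━
        ┗━━━━━━━━━━━━━━━━━━━━━━━━━━━━━━━━┛        
                                                  
                                                  
                                                  
                                                  
                                                  
                                                  
                                                  


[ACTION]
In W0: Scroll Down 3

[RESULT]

                                  ┃---------------
                                  ┃  1 [#CIRC!]   
        ┏━━━━━━━━━━━━━━━━━━━━━━━━━┃  2        0   
        ┃ FileViewer              ┃  3        0   
        ┠─────────────────────────┃  4        0   
        ┃  max_connections: 100   ┃  5   383.22   
        ┃  interval: localhost    ┃  6 Hello      
        ┃                         ┃  7        0  2
        ┃logging:                 ┃  8        0   
        ┃  debug: 4               ┃  9        0   
        ┃  enable_ssl: 60         ┃ 10        0   
        ┃  max_connections: 8080  ┗━━━━━━━━━━━━━━━
        ┗━━━━━━━━━━━━━━━━━━━━━━━━━━━━━━━━┛        
                                                  
                                                  
                                                  
                                                  
                                                  
                                                  
                                                  


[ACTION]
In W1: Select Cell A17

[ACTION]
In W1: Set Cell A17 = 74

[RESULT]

                                  ┃---------------
                                  ┃  1 #CIRC!     
        ┏━━━━━━━━━━━━━━━━━━━━━━━━━┃  2        0   
        ┃ FileViewer              ┃  3        0   
        ┠─────────────────────────┃  4        0   
        ┃  max_connections: 100   ┃  5   383.22   
        ┃  interval: localhost    ┃  6 Hello      
        ┃                         ┃  7        0  2
        ┃logging:                 ┃  8        0   
        ┃  debug: 4               ┃  9        0   
        ┃  enable_ssl: 60         ┃ 10        0   
        ┃  max_connections: 8080  ┗━━━━━━━━━━━━━━━
        ┗━━━━━━━━━━━━━━━━━━━━━━━━━━━━━━━━┛        
                                                  
                                                  
                                                  
                                                  
                                                  
                                                  
                                                  


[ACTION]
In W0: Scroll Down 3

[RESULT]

                                  ┃---------------
                                  ┃  1 #CIRC!     
        ┏━━━━━━━━━━━━━━━━━━━━━━━━━┃  2        0   
        ┃ FileViewer              ┃  3        0   
        ┠─────────────────────────┃  4        0   
        ┃logging:                 ┃  5   383.22   
        ┃  debug: 4               ┃  6 Hello      
        ┃  enable_ssl: 60         ┃  7        0  2
        ┃  max_connections: 8080  ┃  8        0   
        ┃  timeout: 4             ┃  9        0   
        ┃  workers: 0.0.0.0       ┃ 10        0   
        ┃  max_retries: 3306      ┗━━━━━━━━━━━━━━━
        ┗━━━━━━━━━━━━━━━━━━━━━━━━━━━━━━━━┛        
                                                  
                                                  
                                                  
                                                  
                                                  
                                                  
                                                  


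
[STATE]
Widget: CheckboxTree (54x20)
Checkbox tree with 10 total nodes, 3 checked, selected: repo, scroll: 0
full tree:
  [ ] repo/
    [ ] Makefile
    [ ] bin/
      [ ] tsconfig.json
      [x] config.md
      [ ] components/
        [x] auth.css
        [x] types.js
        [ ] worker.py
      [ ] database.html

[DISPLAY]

>[-] repo/                                            
   [ ] Makefile                                       
   [-] bin/                                           
     [ ] tsconfig.json                                
     [x] config.md                                    
     [-] components/                                  
       [x] auth.css                                   
       [x] types.js                                   
       [ ] worker.py                                  
     [ ] database.html                                
                                                      
                                                      
                                                      
                                                      
                                                      
                                                      
                                                      
                                                      
                                                      
                                                      


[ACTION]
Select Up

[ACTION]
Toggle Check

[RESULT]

>[x] repo/                                            
   [x] Makefile                                       
   [x] bin/                                           
     [x] tsconfig.json                                
     [x] config.md                                    
     [x] components/                                  
       [x] auth.css                                   
       [x] types.js                                   
       [x] worker.py                                  
     [x] database.html                                
                                                      
                                                      
                                                      
                                                      
                                                      
                                                      
                                                      
                                                      
                                                      
                                                      


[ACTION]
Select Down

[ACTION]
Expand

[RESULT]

 [x] repo/                                            
>  [x] Makefile                                       
   [x] bin/                                           
     [x] tsconfig.json                                
     [x] config.md                                    
     [x] components/                                  
       [x] auth.css                                   
       [x] types.js                                   
       [x] worker.py                                  
     [x] database.html                                
                                                      
                                                      
                                                      
                                                      
                                                      
                                                      
                                                      
                                                      
                                                      
                                                      


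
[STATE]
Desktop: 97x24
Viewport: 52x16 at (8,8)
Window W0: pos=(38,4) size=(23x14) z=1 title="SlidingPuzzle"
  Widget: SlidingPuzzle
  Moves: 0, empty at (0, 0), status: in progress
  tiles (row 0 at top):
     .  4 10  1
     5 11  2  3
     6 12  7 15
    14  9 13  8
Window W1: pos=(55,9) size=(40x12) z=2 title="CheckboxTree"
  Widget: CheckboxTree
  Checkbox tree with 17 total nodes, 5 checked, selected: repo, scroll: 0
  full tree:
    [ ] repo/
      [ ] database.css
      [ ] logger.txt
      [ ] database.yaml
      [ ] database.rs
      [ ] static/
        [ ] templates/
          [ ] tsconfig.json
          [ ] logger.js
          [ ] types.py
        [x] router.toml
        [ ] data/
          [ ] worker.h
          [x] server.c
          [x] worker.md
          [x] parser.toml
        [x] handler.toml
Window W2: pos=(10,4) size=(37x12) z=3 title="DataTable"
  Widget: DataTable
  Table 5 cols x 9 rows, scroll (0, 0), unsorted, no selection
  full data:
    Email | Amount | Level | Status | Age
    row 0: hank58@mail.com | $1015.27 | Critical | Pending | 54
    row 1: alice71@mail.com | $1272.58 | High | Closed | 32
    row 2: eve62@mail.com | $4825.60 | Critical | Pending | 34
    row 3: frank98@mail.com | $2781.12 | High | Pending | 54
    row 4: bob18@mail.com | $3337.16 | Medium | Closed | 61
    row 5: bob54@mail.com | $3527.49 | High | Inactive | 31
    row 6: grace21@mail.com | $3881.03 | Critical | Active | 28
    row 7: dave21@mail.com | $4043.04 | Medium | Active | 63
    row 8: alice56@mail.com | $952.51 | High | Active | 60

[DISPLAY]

  ┃────────────────┼────────┼────────┼┃4 │ 10 │  1 │
  ┃hank58@mail.com │$1015.27│Critical│┃──┼────┼┏━━━━
  ┃alice71@mail.com│$1272.58│High    │┃1 │  2 │┃ Che
  ┃eve62@mail.com  │$4825.60│Critical│┃──┼────┼┠────
  ┃frank98@mail.com│$2781.12│High    │┃2 │  7 │┃>[-]
  ┃bob18@mail.com  │$3337.16│Medium  │┃──┼────┼┃   [
  ┃bob54@mail.com  │$3527.49│High    │┃9 │ 13 │┃   [
  ┗━━━━━━━━━━━━━━━━━━━━━━━━━━━━━━━━━━━┛──┴────┴┃   [
                              ┃Moves: 0        ┃   [
                              ┗━━━━━━━━━━━━━━━━┃   [
                                               ┃    
                                               ┃    
                                               ┗━━━━
                                                    
                                                    
                                                    


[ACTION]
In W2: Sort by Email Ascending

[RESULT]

  ┃────────────────┼────────┼────────┼┃4 │ 10 │  1 │
  ┃alice56@mail.com│$952.51 │High    │┃──┼────┼┏━━━━
  ┃alice71@mail.com│$1272.58│High    │┃1 │  2 │┃ Che
  ┃bob18@mail.com  │$3337.16│Medium  │┃──┼────┼┠────
  ┃bob54@mail.com  │$3527.49│High    │┃2 │  7 │┃>[-]
  ┃dave21@mail.com │$4043.04│Medium  │┃──┼────┼┃   [
  ┃eve62@mail.com  │$4825.60│Critical│┃9 │ 13 │┃   [
  ┗━━━━━━━━━━━━━━━━━━━━━━━━━━━━━━━━━━━┛──┴────┴┃   [
                              ┃Moves: 0        ┃   [
                              ┗━━━━━━━━━━━━━━━━┃   [
                                               ┃    
                                               ┃    
                                               ┗━━━━
                                                    
                                                    
                                                    


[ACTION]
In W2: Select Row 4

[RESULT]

  ┃────────────────┼────────┼────────┼┃4 │ 10 │  1 │
  ┃alice56@mail.com│$952.51 │High    │┃──┼────┼┏━━━━
  ┃alice71@mail.com│$1272.58│High    │┃1 │  2 │┃ Che
  ┃bob18@mail.com  │$3337.16│Medium  │┃──┼────┼┠────
  ┃bob54@mail.com  │$3527.49│High    │┃2 │  7 │┃>[-]
  ┃>ave21@mail.com │$4043.04│Medium  │┃──┼────┼┃   [
  ┃eve62@mail.com  │$4825.60│Critical│┃9 │ 13 │┃   [
  ┗━━━━━━━━━━━━━━━━━━━━━━━━━━━━━━━━━━━┛──┴────┴┃   [
                              ┃Moves: 0        ┃   [
                              ┗━━━━━━━━━━━━━━━━┃   [
                                               ┃    
                                               ┃    
                                               ┗━━━━
                                                    
                                                    
                                                    


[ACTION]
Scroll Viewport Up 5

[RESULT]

                                                    
  ┏━━━━━━━━━━━━━━━━━━━━━━━━━━━━━━━━━━━┓━━━━━━━━━━━━━
  ┃ DataTable                         ┃Puzzle       
  ┠───────────────────────────────────┨─────────────
  ┃Email          ▲│Amount  │Level   │┃──┬────┬────┐
  ┃────────────────┼────────┼────────┼┃4 │ 10 │  1 │
  ┃alice56@mail.com│$952.51 │High    │┃──┼────┼┏━━━━
  ┃alice71@mail.com│$1272.58│High    │┃1 │  2 │┃ Che
  ┃bob18@mail.com  │$3337.16│Medium  │┃──┼────┼┠────
  ┃bob54@mail.com  │$3527.49│High    │┃2 │  7 │┃>[-]
  ┃>ave21@mail.com │$4043.04│Medium  │┃──┼────┼┃   [
  ┃eve62@mail.com  │$4825.60│Critical│┃9 │ 13 │┃   [
  ┗━━━━━━━━━━━━━━━━━━━━━━━━━━━━━━━━━━━┛──┴────┴┃   [
                              ┃Moves: 0        ┃   [
                              ┗━━━━━━━━━━━━━━━━┃   [
                                               ┃    


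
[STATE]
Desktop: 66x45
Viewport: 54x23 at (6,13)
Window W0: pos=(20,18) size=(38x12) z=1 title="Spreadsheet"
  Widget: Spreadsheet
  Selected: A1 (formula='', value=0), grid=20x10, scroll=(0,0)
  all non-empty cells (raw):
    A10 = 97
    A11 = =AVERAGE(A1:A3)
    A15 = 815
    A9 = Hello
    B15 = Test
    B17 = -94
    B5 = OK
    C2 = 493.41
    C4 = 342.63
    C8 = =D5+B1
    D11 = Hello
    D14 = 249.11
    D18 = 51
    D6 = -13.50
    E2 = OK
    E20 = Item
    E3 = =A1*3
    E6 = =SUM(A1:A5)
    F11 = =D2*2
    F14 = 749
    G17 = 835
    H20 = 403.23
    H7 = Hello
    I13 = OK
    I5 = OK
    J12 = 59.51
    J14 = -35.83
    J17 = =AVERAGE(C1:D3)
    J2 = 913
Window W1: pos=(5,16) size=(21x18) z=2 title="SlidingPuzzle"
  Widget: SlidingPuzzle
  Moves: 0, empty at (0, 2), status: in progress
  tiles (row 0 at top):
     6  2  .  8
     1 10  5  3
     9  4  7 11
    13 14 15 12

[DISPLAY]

                                                      
                                                      
                                                      
━━━━━━━━━━━━━━━━━━━┓                                  
 SlidingPuzzle     ┃                                  
───────────────────┨━━━━━━━━━━━━━━━━━━━━━━━━━━━━━━━┓  
┌────┬────┬────┬───┃adsheet                        ┃  
│  6 │  2 │    │  8┃───────────────────────────────┨  
├────┼────┼────┼───┃                               ┃  
│  1 │ 10 │  5 │  3┃  A       B       C       D    ┃  
├────┼────┼────┼───┃-------------------------------┃  
│  9 │  4 │  7 │ 11┃    [0]       0       0       0┃  
├────┼────┼────┼───┃      0       0  493.41       0┃  
│ 13 │ 14 │ 15 │ 12┃      0       0       0       0┃  
└────┴────┴────┴───┃      0       0  342.63       0┃  
Moves: 0           ┃      0OK             0       0┃  
                   ┃━━━━━━━━━━━━━━━━━━━━━━━━━━━━━━━┛  
                   ┃                                  
                   ┃                                  
                   ┃                                  
━━━━━━━━━━━━━━━━━━━┛                                  
                                                      
                                                      


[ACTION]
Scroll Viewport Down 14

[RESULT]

│  1 │ 10 │  5 │  3┃  A       B       C       D    ┃  
├────┼────┼────┼───┃-------------------------------┃  
│  9 │  4 │  7 │ 11┃    [0]       0       0       0┃  
├────┼────┼────┼───┃      0       0  493.41       0┃  
│ 13 │ 14 │ 15 │ 12┃      0       0       0       0┃  
└────┴────┴────┴───┃      0       0  342.63       0┃  
Moves: 0           ┃      0OK             0       0┃  
                   ┃━━━━━━━━━━━━━━━━━━━━━━━━━━━━━━━┛  
                   ┃                                  
                   ┃                                  
                   ┃                                  
━━━━━━━━━━━━━━━━━━━┛                                  
                                                      
                                                      
                                                      
                                                      
                                                      
                                                      
                                                      
                                                      
                                                      
                                                      
                                                      


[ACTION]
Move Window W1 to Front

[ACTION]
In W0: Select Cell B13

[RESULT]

│  1 │ 10 │  5 │  3┃  A       B       C       D    ┃  
├────┼────┼────┼───┃-------------------------------┃  
│  9 │  4 │  7 │ 11┃      0       0       0       0┃  
├────┼────┼────┼───┃      0       0  493.41       0┃  
│ 13 │ 14 │ 15 │ 12┃      0       0       0       0┃  
└────┴────┴────┴───┃      0       0  342.63       0┃  
Moves: 0           ┃      0OK             0       0┃  
                   ┃━━━━━━━━━━━━━━━━━━━━━━━━━━━━━━━┛  
                   ┃                                  
                   ┃                                  
                   ┃                                  
━━━━━━━━━━━━━━━━━━━┛                                  
                                                      
                                                      
                                                      
                                                      
                                                      
                                                      
                                                      
                                                      
                                                      
                                                      
                                                      
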